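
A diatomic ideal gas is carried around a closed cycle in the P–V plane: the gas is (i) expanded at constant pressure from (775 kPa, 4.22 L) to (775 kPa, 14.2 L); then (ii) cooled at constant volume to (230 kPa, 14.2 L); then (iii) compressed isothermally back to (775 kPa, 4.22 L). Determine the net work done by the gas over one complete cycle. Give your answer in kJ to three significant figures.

W_net ≈ 3.77 kJ

Leg (i): W = PΔV = (775)(14.2 − 4.22) = 7734 J.
Leg (ii): W = 0.
Leg (iii): W = PᵢVᵢ ln(V_f/Vᵢ) = (3266) ln(4.22/14.2) = -3963 J.
W_net = 7734 − 3963 = 3772 J.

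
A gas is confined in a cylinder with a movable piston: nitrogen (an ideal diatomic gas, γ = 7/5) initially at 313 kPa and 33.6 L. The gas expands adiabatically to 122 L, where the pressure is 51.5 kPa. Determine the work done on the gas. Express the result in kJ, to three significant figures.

Adiabatic: W = (P₁V₁ − P₂V₂)/(γ − 1) with γ = 7/5.
P₁V₁ = 10517 J, P₂V₂ = 6283 J.
W = (10517 − 6283) / 0.4 = 10585 J.
Work on gas = −W_by = -10585 J.

W ≈ -10.6 kJ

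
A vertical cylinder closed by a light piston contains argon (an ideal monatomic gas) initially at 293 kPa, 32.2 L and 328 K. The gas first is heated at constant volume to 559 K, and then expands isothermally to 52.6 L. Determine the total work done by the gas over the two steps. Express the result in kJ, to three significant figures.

W_total ≈ 7.89 kJ

Step 1 (isochoric): W = 0 (constant volume).
After step 1: P = 499.4 kPa (V unchanged).
Step 2 (isothermal): W = P₁V₁ ln(V₂/V₁) = (16079) ln(52.6/32.2) = 7891 J.
W_total = 0 + 7891 = 7891 J.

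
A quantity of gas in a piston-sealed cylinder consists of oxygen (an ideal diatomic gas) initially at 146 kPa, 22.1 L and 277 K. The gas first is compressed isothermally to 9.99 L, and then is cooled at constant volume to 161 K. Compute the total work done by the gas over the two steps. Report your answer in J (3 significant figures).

W_total ≈ -2560 J

Step 1 (isothermal): W = P₁V₁ ln(V₂/V₁) = (3227) ln(9.99/22.1) = -2562 J.
Step 2 (isochoric): W = 0 (constant volume).
W_total = -2562 + 0 = -2562 J.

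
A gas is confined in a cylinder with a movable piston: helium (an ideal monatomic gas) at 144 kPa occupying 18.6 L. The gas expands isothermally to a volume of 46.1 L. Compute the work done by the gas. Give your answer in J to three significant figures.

W ≈ 2430 J

Isothermal: W = nRT ln(V₂/V₁) = P₁V₁ ln(V₂/V₁).
P₁V₁ = (144 kPa)(18.6 L) = 2678 J.
W = 2678 × ln(46.1/18.6) = 2678 × 0.9077
W_by_gas = 2431 J.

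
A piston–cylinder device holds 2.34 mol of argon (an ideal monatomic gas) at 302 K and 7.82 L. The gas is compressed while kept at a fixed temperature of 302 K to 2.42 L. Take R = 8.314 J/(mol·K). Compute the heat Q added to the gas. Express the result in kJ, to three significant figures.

Q ≈ -6.89 kJ

Isothermal ⇒ ΔU = 0, so Q = W = nRT ln(V₂/V₁).
Q = (2.34)(8.314)(302) ln(2.42/7.82) = 5875 × -1.173 = -6891 J.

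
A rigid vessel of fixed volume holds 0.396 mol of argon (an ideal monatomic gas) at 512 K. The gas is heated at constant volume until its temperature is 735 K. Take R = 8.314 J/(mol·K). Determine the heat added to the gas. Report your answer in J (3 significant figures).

Constant volume ⇒ W = 0, so Q = ΔU = nCᵥΔT with Cᵥ = 3R/2 = 12.47 J/(mol·K).
ΔU = (0.396)(12.47)(735 − 512) = 1101 J.

Q ≈ 1100 J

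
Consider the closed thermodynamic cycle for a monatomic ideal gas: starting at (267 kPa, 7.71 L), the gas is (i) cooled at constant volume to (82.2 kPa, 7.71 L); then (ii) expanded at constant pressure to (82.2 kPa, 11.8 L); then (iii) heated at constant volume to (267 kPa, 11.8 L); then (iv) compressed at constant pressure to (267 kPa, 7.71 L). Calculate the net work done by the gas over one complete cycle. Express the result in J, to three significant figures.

W_net ≈ -756 J

Constant-volume legs do no work.
W(ii) = (82.2)(11.8 − 7.71) = 336.2 J; W(iv) = (267)(7.71 − 11.8) = -1092 J.
W_net = 336.2 − 1092 = -755.8 J (the counter-clockwise enclosed area).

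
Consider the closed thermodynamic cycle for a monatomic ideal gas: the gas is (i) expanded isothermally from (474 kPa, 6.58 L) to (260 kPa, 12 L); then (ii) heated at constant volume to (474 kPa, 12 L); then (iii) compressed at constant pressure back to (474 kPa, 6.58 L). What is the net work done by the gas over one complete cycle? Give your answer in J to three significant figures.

W_net ≈ -695 J

Leg (i): W = PᵢVᵢ ln(V_f/Vᵢ) = (3119) ln(12/6.58) = 1874 J.
Leg (ii): W = 0.
Leg (iii): W = PΔV = (474)(6.58 − 12) = -2569 J.
W_net = 1874 − 2569 = -695 J.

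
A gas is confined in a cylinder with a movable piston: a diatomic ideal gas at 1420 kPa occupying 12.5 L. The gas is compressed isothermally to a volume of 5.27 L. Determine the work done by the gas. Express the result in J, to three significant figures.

W ≈ -15300 J

Isothermal: W = nRT ln(V₂/V₁) = P₁V₁ ln(V₂/V₁).
P₁V₁ = (1420 kPa)(12.5 L) = 17750 J.
W = 17750 × ln(5.27/12.5) = 17750 × -0.8637
W_by_gas = -15331 J.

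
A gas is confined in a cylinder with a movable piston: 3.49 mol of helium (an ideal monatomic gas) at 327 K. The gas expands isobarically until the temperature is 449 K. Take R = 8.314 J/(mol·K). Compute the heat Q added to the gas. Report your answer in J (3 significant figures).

Isobaric: W = nRΔT = (3.49)(8.314)(122) = 3540 J.
ΔU = nCᵥΔT with Cᵥ = 3R/2: ΔU = (3.49)(12.47)(122) = 5310 J.
Q = ΔU + W = 5310 + 3540 = 8850 J.

Q ≈ 8850 J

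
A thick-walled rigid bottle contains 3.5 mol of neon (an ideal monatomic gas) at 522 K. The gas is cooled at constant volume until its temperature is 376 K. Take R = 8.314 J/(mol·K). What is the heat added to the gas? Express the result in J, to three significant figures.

Constant volume ⇒ W = 0, so Q = ΔU = nCᵥΔT with Cᵥ = 3R/2 = 12.47 J/(mol·K).
ΔU = (3.5)(12.47)(376 − 522) = -6373 J.

Q ≈ -6370 J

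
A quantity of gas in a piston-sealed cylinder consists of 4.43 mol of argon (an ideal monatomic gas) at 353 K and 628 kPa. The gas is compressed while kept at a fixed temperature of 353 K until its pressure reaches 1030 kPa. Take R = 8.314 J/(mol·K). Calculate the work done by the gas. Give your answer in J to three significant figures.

W ≈ -6430 J

Isothermal process: W = nRT ln(V₂/V₁) = nRT ln(P₁/P₂).
W = (4.43)(8.314)(353) × ln(628/1030)
  = 13001 × ln(0.6097) = 13001 × -0.4948
W_by_gas = -6433 J.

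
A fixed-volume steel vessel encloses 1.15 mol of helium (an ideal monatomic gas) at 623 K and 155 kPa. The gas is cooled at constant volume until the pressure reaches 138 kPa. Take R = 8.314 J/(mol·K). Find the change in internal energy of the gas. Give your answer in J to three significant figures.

Constant volume ⇒ W = 0, so Q = ΔU = nCᵥΔT with Cᵥ = 3R/2 = 12.47 J/(mol·K).
At constant V, T₂/T₁ = P₂/P₁ ⇒ ΔT = T₁(P₂/P₁ − 1) = 623·(138/155 − 1) = -68.33 K.
ΔU = (1.15)(12.47)(-68.33) = -980 J.

ΔU ≈ -980 J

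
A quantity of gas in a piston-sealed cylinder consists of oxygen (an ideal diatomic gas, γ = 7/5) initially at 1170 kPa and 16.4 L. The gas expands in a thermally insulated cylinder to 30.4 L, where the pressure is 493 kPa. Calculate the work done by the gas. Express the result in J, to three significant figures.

Adiabatic: W = (P₁V₁ − P₂V₂)/(γ − 1) with γ = 7/5.
P₁V₁ = 19188 J, P₂V₂ = 14987 J.
W = (19188 − 14987) / 0.4 = 10502 J.

W ≈ 10500 J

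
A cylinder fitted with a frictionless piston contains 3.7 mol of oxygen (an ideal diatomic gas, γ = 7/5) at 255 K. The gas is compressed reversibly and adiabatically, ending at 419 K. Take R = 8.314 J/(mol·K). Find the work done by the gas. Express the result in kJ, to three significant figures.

W ≈ -12.6 kJ

Adiabatic ⇒ Q = 0, so W_by = −ΔU = nCᵥ(T₁ − T₂).
Cᵥ = 5R/2 = 20.79 J/(mol·K).
W = (3.7)(20.79)(255 − 419) = -12612 J.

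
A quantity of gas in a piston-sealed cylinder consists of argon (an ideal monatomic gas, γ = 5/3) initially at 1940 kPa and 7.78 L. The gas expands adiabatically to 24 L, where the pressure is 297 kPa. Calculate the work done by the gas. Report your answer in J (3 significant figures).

Adiabatic: W = (P₁V₁ − P₂V₂)/(γ − 1) with γ = 5/3.
P₁V₁ = 15093 J, P₂V₂ = 7128 J.
W = (15093 − 7128) / 0.6667 = 11948 J.

W ≈ 11900 J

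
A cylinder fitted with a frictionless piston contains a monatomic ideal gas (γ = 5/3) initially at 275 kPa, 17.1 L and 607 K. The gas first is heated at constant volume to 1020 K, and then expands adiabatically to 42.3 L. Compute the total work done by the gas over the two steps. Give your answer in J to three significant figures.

W_total ≈ 5370 J

Step 1 (isochoric): W = 0 (constant volume).
After step 1: P = 462.1 kPa (V unchanged).
Step 2 (adiabatic): W = (P₁V₁ − P₂V₂)/(γ−1) = (7902 − 4320)/0.667 = 5373 J.
W_total = 0 + 5373 = 5373 J.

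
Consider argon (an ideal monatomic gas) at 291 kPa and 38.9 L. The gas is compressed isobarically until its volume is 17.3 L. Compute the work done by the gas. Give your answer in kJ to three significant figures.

W ≈ -6.29 kJ

Isobaric: W = P ΔV.
W = (291 kPa)(17.3 − 38.9 L) = (291)(-21.6) = -6286 J.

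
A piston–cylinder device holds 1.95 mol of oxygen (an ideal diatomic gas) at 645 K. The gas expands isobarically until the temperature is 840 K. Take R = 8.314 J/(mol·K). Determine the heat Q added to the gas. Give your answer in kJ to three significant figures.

Q ≈ 11.1 kJ

Isobaric: W = nRΔT = (1.95)(8.314)(195) = 3161 J.
ΔU = nCᵥΔT with Cᵥ = 5R/2: ΔU = (1.95)(20.79)(195) = 7903 J.
Q = ΔU + W = 7903 + 3161 = 11065 J.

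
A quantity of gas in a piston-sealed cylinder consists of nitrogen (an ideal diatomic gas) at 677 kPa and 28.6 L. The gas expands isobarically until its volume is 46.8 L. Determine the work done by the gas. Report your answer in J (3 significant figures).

W ≈ 12300 J

Isobaric: W = P ΔV.
W = (677 kPa)(46.8 − 28.6 L) = (677)(18.2) = 12321 J.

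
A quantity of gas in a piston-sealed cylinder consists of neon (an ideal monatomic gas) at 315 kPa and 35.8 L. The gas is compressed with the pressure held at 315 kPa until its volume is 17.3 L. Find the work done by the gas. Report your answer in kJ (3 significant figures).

Isobaric: W = P ΔV.
W = (315 kPa)(17.3 − 35.8 L) = (315)(-18.5) = -5827 J.

W ≈ -5.83 kJ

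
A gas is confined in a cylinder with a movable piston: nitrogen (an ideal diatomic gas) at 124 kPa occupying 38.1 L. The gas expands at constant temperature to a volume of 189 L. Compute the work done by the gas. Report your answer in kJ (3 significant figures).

Isothermal: W = nRT ln(V₂/V₁) = P₁V₁ ln(V₂/V₁).
P₁V₁ = (124 kPa)(38.1 L) = 4724 J.
W = 4724 × ln(189/38.1) = 4724 × 1.602
W_by_gas = 7566 J.

W ≈ 7.57 kJ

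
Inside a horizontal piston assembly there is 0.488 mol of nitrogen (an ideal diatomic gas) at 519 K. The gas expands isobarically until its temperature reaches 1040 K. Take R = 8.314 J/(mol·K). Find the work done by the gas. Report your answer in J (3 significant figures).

W ≈ 2110 J

Isobaric: W = P ΔV = nR ΔT.
W = (0.488)(8.314)(1040 − 519) = 2114 J.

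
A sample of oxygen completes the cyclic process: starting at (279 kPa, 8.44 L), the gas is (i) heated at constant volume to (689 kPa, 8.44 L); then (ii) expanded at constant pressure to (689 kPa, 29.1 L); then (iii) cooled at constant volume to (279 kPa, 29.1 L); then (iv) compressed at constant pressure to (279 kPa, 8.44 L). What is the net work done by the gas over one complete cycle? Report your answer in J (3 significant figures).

Constant-volume legs do no work.
W(ii) = (689)(29.1 − 8.44) = 14235 J; W(iv) = (279)(8.44 − 29.1) = -5764 J.
W_net = 14235 − 5764 = 8471 J (the clockwise enclosed area).

W_net ≈ 8470 J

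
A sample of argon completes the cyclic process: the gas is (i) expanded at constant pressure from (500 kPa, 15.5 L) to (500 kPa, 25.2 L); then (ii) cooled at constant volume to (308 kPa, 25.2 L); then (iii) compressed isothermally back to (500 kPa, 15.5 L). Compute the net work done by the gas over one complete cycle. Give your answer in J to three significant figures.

W_net ≈ 1080 J

Leg (i): W = PΔV = (500)(25.2 − 15.5) = 4850 J.
Leg (ii): W = 0.
Leg (iii): W = PᵢVᵢ ln(V_f/Vᵢ) = (7762) ln(15.5/25.2) = -3772 J.
W_net = 4850 − 3772 = 1078 J.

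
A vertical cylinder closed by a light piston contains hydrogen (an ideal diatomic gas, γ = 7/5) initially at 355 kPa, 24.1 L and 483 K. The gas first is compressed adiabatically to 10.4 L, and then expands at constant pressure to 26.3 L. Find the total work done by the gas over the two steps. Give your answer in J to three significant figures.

W_total ≈ 9760 J

Step 1 (adiabatic): W = (P₁V₁ − P₂V₂)/(γ−1) = (8556 − 11974)/0.4 = -8546 J.
After step 1: P = 1151 kPa, V = 10.4 L, T = 676 K.
Step 2 (isobaric): W = PΔV = (1151 kPa)(26.3 − 10.4 L) = 18306 J.
W_total = -8546 + 18306 = 9760 J.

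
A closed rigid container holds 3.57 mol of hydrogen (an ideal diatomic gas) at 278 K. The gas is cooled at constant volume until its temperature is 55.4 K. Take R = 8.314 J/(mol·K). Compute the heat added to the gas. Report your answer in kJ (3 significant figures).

Q ≈ -16.5 kJ

Constant volume ⇒ W = 0, so Q = ΔU = nCᵥΔT with Cᵥ = 5R/2 = 20.79 J/(mol·K).
ΔU = (3.57)(20.79)(55.4 − 278) = -16517 J.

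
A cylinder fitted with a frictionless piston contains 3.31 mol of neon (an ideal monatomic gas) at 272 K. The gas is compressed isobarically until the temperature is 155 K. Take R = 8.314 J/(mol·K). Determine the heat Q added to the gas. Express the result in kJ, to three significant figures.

Isobaric: W = nRΔT = (3.31)(8.314)(-117) = -3220 J.
ΔU = nCᵥΔT with Cᵥ = 3R/2: ΔU = (3.31)(12.47)(-117) = -4830 J.
Q = ΔU + W = -4830 − 3220 = -8049 J.

Q ≈ -8.05 kJ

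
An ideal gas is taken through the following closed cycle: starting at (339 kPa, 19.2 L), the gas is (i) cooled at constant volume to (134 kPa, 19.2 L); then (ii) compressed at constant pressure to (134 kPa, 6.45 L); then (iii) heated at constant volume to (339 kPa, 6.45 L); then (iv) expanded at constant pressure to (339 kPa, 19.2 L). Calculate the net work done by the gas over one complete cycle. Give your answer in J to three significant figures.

W_net ≈ 2610 J

Constant-volume legs do no work.
W(ii) = (134)(6.45 − 19.2) = -1708 J; W(iv) = (339)(19.2 − 6.45) = 4322 J.
W_net = -1708 + 4322 = 2614 J (the clockwise enclosed area).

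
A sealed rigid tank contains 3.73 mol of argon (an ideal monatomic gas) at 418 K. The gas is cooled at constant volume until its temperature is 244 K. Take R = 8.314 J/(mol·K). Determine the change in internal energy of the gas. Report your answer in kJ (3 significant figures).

ΔU ≈ -8.09 kJ

Constant volume ⇒ W = 0, so Q = ΔU = nCᵥΔT with Cᵥ = 3R/2 = 12.47 J/(mol·K).
ΔU = (3.73)(12.47)(244 − 418) = -8094 J.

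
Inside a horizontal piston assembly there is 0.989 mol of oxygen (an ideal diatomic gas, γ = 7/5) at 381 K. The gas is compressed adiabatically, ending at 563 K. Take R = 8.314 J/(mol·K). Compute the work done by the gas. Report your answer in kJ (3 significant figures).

W ≈ -3.74 kJ

Adiabatic ⇒ Q = 0, so W_by = −ΔU = nCᵥ(T₁ − T₂).
Cᵥ = 5R/2 = 20.79 J/(mol·K).
W = (0.989)(20.79)(381 − 563) = -3741 J.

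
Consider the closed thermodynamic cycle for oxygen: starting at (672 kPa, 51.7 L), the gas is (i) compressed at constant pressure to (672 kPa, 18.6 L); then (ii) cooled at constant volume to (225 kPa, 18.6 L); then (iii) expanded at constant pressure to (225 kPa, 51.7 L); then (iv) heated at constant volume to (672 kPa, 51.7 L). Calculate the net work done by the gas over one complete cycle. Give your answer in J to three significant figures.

Constant-volume legs do no work.
W(i) = (672)(18.6 − 51.7) = -22243 J; W(iii) = (225)(51.7 − 18.6) = 7448 J.
W_net = -22243 + 7448 = -14796 J (the counter-clockwise enclosed area).

W_net ≈ -14800 J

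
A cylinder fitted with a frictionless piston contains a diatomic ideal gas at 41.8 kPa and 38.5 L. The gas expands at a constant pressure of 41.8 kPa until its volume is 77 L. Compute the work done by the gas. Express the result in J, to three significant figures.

Isobaric: W = P ΔV.
W = (41.8 kPa)(77 − 38.5 L) = (41.8)(38.5) = 1609 J.

W ≈ 1610 J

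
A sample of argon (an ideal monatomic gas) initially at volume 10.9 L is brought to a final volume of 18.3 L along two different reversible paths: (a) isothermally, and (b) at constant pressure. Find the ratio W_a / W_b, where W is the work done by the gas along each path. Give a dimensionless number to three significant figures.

W_a / W_b ≈ 0.763

Path (a) isothermal: W = P₁V₁ ln(V₂/V₁) → W_a/(P₁V₁) = 0.5181.
Path (b) isobaric: W = P₁(V₂ − V₁) → W_b/(P₁V₁) = 0.6789.
W_a / W_b = 0.5181 / 0.6789 = 0.7632.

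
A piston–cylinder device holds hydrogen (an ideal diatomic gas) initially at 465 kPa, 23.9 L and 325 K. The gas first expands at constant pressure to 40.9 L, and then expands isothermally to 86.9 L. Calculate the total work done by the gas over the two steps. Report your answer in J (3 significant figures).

Step 1 (isobaric): W = PΔV = (465 kPa)(40.9 − 23.9 L) = 7905 J.
After step 1: P = 465 kPa, V = 40.9 L, T = 556.2 K.
Step 2 (isothermal): W = P₁V₁ ln(V₂/V₁) = (19018) ln(86.9/40.9) = 14333 J.
W_total = 7905 + 14333 = 22238 J.

W_total ≈ 22200 J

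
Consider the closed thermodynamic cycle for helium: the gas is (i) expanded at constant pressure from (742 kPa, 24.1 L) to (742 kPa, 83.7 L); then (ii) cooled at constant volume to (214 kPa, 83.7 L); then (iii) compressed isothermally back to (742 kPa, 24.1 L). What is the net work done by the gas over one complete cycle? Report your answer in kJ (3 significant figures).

Leg (i): W = PΔV = (742)(83.7 − 24.1) = 44223 J.
Leg (ii): W = 0.
Leg (iii): W = PᵢVᵢ ln(V_f/Vᵢ) = (17912) ln(24.1/83.7) = -22301 J.
W_net = 44223 − 22301 = 21923 J.

W_net ≈ 21.9 kJ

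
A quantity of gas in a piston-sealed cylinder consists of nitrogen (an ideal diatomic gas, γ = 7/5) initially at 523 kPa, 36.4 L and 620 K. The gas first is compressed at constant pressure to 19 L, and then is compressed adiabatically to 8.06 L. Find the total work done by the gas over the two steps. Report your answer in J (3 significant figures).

W_total ≈ -19300 J

Step 1 (isobaric): W = PΔV = (523 kPa)(19 − 36.4 L) = -9100 J.
After step 1: P = 523 kPa, V = 19 L, T = 323.6 K.
Step 2 (adiabatic): W = (P₁V₁ − P₂V₂)/(γ−1) = (9937 − 14003)/0.4 = -10165 J.
W_total = -9100 − 10165 = -19265 J.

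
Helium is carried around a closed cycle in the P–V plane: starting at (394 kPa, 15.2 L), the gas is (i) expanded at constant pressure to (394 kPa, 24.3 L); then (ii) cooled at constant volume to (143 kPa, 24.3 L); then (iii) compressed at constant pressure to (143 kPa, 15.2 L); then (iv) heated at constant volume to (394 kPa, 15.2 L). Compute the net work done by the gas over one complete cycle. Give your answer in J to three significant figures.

Constant-volume legs do no work.
W(i) = (394)(24.3 − 15.2) = 3585 J; W(iii) = (143)(15.2 − 24.3) = -1301 J.
W_net = 3585 − 1301 = 2284 J (the clockwise enclosed area).

W_net ≈ 2280 J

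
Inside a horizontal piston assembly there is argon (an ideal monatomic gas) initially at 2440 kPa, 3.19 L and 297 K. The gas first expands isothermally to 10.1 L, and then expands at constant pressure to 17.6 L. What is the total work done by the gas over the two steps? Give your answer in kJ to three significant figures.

Step 1 (isothermal): W = P₁V₁ ln(V₂/V₁) = (7784) ln(10.1/3.19) = 8971 J.
After step 1: P = 770.7 kPa, V = 10.1 L, T = 297 K.
Step 2 (isobaric): W = PΔV = (770.7 kPa)(17.6 − 10.1 L) = 5780 J.
W_total = 8971 + 5780 = 14751 J.

W_total ≈ 14.8 kJ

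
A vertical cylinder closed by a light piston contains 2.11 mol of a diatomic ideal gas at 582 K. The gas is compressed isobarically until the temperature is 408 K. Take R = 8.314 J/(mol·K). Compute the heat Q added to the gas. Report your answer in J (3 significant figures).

Q ≈ -10700 J

Isobaric: W = nRΔT = (2.11)(8.314)(-174) = -3052 J.
ΔU = nCᵥΔT with Cᵥ = 5R/2: ΔU = (2.11)(20.79)(-174) = -7631 J.
Q = ΔU + W = -7631 − 3052 = -10683 J.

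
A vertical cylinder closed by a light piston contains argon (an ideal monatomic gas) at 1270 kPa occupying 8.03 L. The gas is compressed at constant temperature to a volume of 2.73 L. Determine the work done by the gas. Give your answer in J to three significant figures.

W ≈ -11000 J

Isothermal: W = nRT ln(V₂/V₁) = P₁V₁ ln(V₂/V₁).
P₁V₁ = (1270 kPa)(8.03 L) = 10198 J.
W = 10198 × ln(2.73/8.03) = 10198 × -1.079
W_by_gas = -11003 J.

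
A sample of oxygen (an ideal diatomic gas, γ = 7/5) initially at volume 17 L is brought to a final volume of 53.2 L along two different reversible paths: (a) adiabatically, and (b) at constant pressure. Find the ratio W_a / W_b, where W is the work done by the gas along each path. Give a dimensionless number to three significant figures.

Path (a) adiabatic: W = P₁V₁(1 − (V₁/V₂)^(γ−1))/(γ−1) → W_a/(P₁V₁) = 0.916.
Path (b) isobaric: W = P₁(V₂ − V₁) → W_b/(P₁V₁) = 2.129.
W_a / W_b = 0.916 / 2.129 = 0.4302.

W_a / W_b ≈ 0.430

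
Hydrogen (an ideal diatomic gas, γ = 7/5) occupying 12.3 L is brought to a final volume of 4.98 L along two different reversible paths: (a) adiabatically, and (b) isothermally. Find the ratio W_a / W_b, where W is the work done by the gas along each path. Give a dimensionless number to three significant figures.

W_a / W_b ≈ 1.20

Path (a) adiabatic: W = P₁V₁(1 − (V₁/V₂)^(γ−1))/(γ−1) → W_a/(P₁V₁) = -1.089.
Path (b) isothermal: W = P₁V₁ ln(V₂/V₁) → W_b/(P₁V₁) = -0.9042.
W_a / W_b = -1.089 / -0.9042 = 1.205.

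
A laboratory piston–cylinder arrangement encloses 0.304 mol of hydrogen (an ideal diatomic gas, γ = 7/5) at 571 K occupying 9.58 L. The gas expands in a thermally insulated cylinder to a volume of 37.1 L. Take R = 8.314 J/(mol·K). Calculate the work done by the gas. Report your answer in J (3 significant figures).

Adiabatic: TV^(γ−1) = const with γ = 7/5.
T₂ = T₁ (V₁/V₂)^(γ−1) = 571 × (9.58/37.1)^0.4 = 571 × 0.5818 = 332.2 K.
W_by = nCᵥ(T₁ − T₂) = (0.304)(20.79)(571 − 332.2) = 1509 J.

W ≈ 1510 J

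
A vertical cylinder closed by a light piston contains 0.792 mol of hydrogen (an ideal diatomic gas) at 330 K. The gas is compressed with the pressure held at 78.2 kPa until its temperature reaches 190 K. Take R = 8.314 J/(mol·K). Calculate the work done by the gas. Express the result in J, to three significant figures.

W ≈ -922 J

Isobaric: W = P ΔV = nR ΔT.
W = (0.792)(8.314)(190 − 330) = -921.9 J.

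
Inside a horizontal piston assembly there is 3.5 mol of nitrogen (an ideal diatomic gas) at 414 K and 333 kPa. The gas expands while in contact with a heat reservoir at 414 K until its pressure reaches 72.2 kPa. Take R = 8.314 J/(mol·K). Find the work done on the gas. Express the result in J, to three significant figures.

Isothermal process: W = nRT ln(V₂/V₁) = nRT ln(P₁/P₂).
W = (3.5)(8.314)(414) × ln(333/72.2)
  = 12047 × ln(4.612) = 12047 × 1.529
W_by_gas = 18416 J; work on gas = −W_by = -18416 J.

W ≈ -18400 J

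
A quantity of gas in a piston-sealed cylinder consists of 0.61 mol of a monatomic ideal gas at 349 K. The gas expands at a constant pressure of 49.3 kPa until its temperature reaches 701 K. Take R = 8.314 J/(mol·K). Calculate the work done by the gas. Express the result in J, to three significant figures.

Isobaric: W = P ΔV = nR ΔT.
W = (0.61)(8.314)(701 − 349) = 1785 J.

W ≈ 1790 J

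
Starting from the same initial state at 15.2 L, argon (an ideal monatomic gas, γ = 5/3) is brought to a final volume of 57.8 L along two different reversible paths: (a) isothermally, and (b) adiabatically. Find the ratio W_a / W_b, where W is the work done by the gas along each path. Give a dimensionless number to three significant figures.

Path (a) isothermal: W = P₁V₁ ln(V₂/V₁) → W_a/(P₁V₁) = 1.336.
Path (b) adiabatic: W = P₁V₁(1 − (V₁/V₂)^(γ−1))/(γ−1) → W_b/(P₁V₁) = 0.8843.
W_a / W_b = 1.336 / 0.8843 = 1.51.

W_a / W_b ≈ 1.51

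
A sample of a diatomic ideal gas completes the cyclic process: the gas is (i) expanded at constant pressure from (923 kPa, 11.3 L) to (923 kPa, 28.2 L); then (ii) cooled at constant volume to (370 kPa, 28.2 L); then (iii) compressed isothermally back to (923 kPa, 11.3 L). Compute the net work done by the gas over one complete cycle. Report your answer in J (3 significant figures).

Leg (i): W = PΔV = (923)(28.2 − 11.3) = 15599 J.
Leg (ii): W = 0.
Leg (iii): W = PᵢVᵢ ln(V_f/Vᵢ) = (10434) ln(11.3/28.2) = -9542 J.
W_net = 15599 − 9542 = 6057 J.

W_net ≈ 6060 J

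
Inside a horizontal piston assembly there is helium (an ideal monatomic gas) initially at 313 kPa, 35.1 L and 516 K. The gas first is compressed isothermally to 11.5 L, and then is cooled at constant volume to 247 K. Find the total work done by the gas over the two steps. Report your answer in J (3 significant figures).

W_total ≈ -12300 J

Step 1 (isothermal): W = P₁V₁ ln(V₂/V₁) = (10986) ln(11.5/35.1) = -12259 J.
Step 2 (isochoric): W = 0 (constant volume).
W_total = -12259 + 0 = -12259 J.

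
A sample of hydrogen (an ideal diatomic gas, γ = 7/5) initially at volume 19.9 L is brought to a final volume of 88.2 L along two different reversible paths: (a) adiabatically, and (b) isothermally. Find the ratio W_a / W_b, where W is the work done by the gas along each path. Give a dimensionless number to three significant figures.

Path (a) adiabatic: W = P₁V₁(1 − (V₁/V₂)^(γ−1))/(γ−1) → W_a/(P₁V₁) = 1.122.
Path (b) isothermal: W = P₁V₁ ln(V₂/V₁) → W_b/(P₁V₁) = 1.489.
W_a / W_b = 1.122 / 1.489 = 0.7535.

W_a / W_b ≈ 0.753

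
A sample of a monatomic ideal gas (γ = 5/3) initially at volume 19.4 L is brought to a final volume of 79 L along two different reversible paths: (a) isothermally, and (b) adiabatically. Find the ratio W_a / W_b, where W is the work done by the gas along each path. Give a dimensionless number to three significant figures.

W_a / W_b ≈ 1.54

Path (a) isothermal: W = P₁V₁ ln(V₂/V₁) → W_a/(P₁V₁) = 1.404.
Path (b) adiabatic: W = P₁V₁(1 − (V₁/V₂)^(γ−1))/(γ−1) → W_b/(P₁V₁) = 0.9118.
W_a / W_b = 1.404 / 0.9118 = 1.54.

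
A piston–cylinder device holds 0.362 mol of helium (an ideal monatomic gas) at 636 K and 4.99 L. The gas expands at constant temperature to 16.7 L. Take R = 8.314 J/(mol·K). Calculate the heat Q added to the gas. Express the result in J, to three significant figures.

Isothermal ⇒ ΔU = 0, so Q = W = nRT ln(V₂/V₁).
Q = (0.362)(8.314)(636) ln(16.7/4.99) = 1914 × 1.208 = 2312 J.

Q ≈ 2310 J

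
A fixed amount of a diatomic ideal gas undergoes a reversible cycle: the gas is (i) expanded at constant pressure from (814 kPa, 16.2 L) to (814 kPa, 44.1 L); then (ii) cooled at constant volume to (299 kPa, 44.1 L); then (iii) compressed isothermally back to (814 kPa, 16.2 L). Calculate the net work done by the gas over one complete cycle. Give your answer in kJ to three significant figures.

W_net ≈ 9.51 kJ

Leg (i): W = PΔV = (814)(44.1 − 16.2) = 22711 J.
Leg (ii): W = 0.
Leg (iii): W = PᵢVᵢ ln(V_f/Vᵢ) = (13186) ln(16.2/44.1) = -13205 J.
W_net = 22711 − 13205 = 9506 J.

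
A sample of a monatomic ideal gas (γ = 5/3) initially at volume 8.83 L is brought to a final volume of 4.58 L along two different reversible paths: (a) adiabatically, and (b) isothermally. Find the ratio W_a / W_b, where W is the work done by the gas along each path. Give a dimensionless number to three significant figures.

Path (a) adiabatic: W = P₁V₁(1 − (V₁/V₂)^(γ−1))/(γ−1) → W_a/(P₁V₁) = -0.8236.
Path (b) isothermal: W = P₁V₁ ln(V₂/V₁) → W_b/(P₁V₁) = -0.6565.
W_a / W_b = -0.8236 / -0.6565 = 1.255.

W_a / W_b ≈ 1.25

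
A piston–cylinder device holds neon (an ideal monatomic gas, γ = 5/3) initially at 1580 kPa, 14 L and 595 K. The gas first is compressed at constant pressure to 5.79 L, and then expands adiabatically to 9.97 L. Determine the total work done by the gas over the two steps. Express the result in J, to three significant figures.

W_total ≈ -8800 J

Step 1 (isobaric): W = PΔV = (1580 kPa)(5.79 − 14 L) = -12972 J.
After step 1: P = 1580 kPa, V = 5.79 L, T = 246.1 K.
Step 2 (adiabatic): W = (P₁V₁ − P₂V₂)/(γ−1) = (9148 − 6368)/0.667 = 4171 J.
W_total = -12972 + 4171 = -8801 J.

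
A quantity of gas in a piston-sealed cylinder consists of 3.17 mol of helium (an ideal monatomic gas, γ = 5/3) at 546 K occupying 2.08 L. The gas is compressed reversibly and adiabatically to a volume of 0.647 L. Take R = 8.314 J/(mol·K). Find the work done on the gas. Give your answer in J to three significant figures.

Adiabatic: TV^(γ−1) = const with γ = 5/3.
T₂ = T₁ (V₁/V₂)^(γ−1) = 546 × (2.08/0.647)^0.667 = 546 × 2.178 = 1189 K.
W_by = nCᵥ(T₁ − T₂) = (3.17)(12.47)(546 − 1189) = -25432 J.
Work on gas = −W_by = 25432 J.

W ≈ 25400 J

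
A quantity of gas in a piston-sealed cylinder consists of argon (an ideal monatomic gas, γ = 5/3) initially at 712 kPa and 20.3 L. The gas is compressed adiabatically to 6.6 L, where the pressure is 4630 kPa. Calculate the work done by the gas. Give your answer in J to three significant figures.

Adiabatic: W = (P₁V₁ − P₂V₂)/(γ − 1) with γ = 5/3.
P₁V₁ = 14454 J, P₂V₂ = 30558 J.
W = (14454 − 30558) / 0.6667 = -24157 J.

W ≈ -24200 J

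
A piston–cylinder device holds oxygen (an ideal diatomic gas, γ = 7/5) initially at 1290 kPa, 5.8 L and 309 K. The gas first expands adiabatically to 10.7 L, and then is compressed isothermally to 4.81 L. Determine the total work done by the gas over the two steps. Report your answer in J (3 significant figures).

Step 1 (adiabatic): W = (P₁V₁ − P₂V₂)/(γ−1) = (7482 − 5856)/0.4 = 4064 J.
After step 1: P = 547.3 kPa, V = 10.7 L, T = 241.9 K.
Step 2 (isothermal): W = P₁V₁ ln(V₂/V₁) = (5856) ln(4.81/10.7) = -4683 J.
W_total = 4064 − 4683 = -618.7 J.

W_total ≈ -619 J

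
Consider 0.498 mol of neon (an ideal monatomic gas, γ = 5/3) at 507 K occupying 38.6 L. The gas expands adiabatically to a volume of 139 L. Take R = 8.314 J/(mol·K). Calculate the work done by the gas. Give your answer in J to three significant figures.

W ≈ 1810 J

Adiabatic: TV^(γ−1) = const with γ = 5/3.
T₂ = T₁ (V₁/V₂)^(γ−1) = 507 × (38.6/139)^0.667 = 507 × 0.4256 = 215.8 K.
W_by = nCᵥ(T₁ − T₂) = (0.498)(12.47)(507 − 215.8) = 1808 J.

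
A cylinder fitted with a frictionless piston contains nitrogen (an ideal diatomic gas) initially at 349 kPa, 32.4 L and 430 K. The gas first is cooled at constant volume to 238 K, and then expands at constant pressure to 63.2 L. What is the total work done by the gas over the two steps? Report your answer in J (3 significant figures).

W_total ≈ 5950 J

Step 1 (isochoric): W = 0 (constant volume).
After step 1: P = 193.2 kPa (V unchanged).
Step 2 (isobaric): W = PΔV = (193.2 kPa)(63.2 − 32.4 L) = 5950 J.
W_total = 0 + 5950 = 5950 J.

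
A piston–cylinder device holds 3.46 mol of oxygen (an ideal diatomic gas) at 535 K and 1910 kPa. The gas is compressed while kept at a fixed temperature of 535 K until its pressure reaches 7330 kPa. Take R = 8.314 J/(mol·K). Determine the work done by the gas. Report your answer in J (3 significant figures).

W ≈ -20700 J

Isothermal process: W = nRT ln(V₂/V₁) = nRT ln(P₁/P₂).
W = (3.46)(8.314)(535) × ln(1910/7330)
  = 15390 × ln(0.2606) = 15390 × -1.345
W_by_gas = -20698 J.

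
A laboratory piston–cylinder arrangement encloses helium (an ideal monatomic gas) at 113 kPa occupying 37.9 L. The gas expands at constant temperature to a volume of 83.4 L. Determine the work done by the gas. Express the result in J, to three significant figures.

Isothermal: W = nRT ln(V₂/V₁) = P₁V₁ ln(V₂/V₁).
P₁V₁ = (113 kPa)(37.9 L) = 4283 J.
W = 4283 × ln(83.4/37.9) = 4283 × 0.7887
W_by_gas = 3378 J.

W ≈ 3380 J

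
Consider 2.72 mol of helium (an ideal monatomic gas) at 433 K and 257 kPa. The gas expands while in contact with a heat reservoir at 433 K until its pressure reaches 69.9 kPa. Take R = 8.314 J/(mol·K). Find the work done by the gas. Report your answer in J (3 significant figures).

W ≈ 12700 J

Isothermal process: W = nRT ln(V₂/V₁) = nRT ln(P₁/P₂).
W = (2.72)(8.314)(433) × ln(257/69.9)
  = 9792 × ln(3.677) = 9792 × 1.302
W_by_gas = 12749 J.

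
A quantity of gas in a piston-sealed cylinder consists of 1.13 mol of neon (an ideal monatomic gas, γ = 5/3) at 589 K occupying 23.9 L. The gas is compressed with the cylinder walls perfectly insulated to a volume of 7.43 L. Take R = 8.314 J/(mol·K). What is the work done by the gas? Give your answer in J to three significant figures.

Adiabatic: TV^(γ−1) = const with γ = 5/3.
T₂ = T₁ (V₁/V₂)^(γ−1) = 589 × (23.9/7.43)^0.667 = 589 × 2.179 = 1283 K.
W_by = nCᵥ(T₁ − T₂) = (1.13)(12.47)(589 − 1283) = -9787 J.

W ≈ -9790 J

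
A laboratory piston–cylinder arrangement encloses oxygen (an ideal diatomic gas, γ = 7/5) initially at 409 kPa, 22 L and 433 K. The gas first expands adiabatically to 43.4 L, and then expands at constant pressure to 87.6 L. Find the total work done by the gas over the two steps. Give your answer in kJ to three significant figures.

W_total ≈ 12.3 kJ

Step 1 (adiabatic): W = (P₁V₁ − P₂V₂)/(γ−1) = (8998 − 6857)/0.4 = 5353 J.
After step 1: P = 158 kPa, V = 43.4 L, T = 330 K.
Step 2 (isobaric): W = PΔV = (158 kPa)(87.6 − 43.4 L) = 6983 J.
W_total = 5353 + 6983 = 12336 J.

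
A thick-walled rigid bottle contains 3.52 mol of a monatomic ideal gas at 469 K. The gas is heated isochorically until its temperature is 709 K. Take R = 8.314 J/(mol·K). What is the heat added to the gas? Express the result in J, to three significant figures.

Constant volume ⇒ W = 0, so Q = ΔU = nCᵥΔT with Cᵥ = 3R/2 = 12.47 J/(mol·K).
ΔU = (3.52)(12.47)(709 − 469) = 10536 J.

Q ≈ 10500 J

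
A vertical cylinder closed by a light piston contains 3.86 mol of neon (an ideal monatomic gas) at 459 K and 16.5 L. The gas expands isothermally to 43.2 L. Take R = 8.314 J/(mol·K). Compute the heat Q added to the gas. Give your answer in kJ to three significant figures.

Q ≈ 14.2 kJ

Isothermal ⇒ ΔU = 0, so Q = W = nRT ln(V₂/V₁).
Q = (3.86)(8.314)(459) ln(43.2/16.5) = 14730 × 0.9625 = 14178 J.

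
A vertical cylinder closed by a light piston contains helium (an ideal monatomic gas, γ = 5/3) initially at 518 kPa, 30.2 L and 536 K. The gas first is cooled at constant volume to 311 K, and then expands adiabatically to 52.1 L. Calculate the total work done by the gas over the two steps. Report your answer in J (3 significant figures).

W_total ≈ 4150 J

Step 1 (isochoric): W = 0 (constant volume).
After step 1: P = 300.6 kPa (V unchanged).
Step 2 (adiabatic): W = (P₁V₁ − P₂V₂)/(γ−1) = (9077 − 6310)/0.667 = 4150 J.
W_total = 0 + 4150 = 4150 J.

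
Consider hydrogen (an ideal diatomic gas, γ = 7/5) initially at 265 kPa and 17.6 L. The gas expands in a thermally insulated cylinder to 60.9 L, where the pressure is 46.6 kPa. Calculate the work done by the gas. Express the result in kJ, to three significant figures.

Adiabatic: W = (P₁V₁ − P₂V₂)/(γ − 1) with γ = 7/5.
P₁V₁ = 4664 J, P₂V₂ = 2838 J.
W = (4664 − 2838) / 0.4 = 4565 J.

W ≈ 4.57 kJ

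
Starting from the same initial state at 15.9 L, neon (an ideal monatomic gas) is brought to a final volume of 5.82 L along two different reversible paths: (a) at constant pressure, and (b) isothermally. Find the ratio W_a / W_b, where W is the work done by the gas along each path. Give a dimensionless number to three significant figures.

Path (a) isobaric: W = P₁(V₂ − V₁) → W_a/(P₁V₁) = -0.634.
Path (b) isothermal: W = P₁V₁ ln(V₂/V₁) → W_b/(P₁V₁) = -1.005.
W_a / W_b = -0.634 / -1.005 = 0.6308.

W_a / W_b ≈ 0.631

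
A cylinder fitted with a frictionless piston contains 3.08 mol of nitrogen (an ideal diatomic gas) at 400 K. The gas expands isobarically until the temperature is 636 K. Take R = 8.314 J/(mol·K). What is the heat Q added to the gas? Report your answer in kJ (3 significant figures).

Q ≈ 21.2 kJ

Isobaric: W = nRΔT = (3.08)(8.314)(236) = 6043 J.
ΔU = nCᵥΔT with Cᵥ = 5R/2: ΔU = (3.08)(20.79)(236) = 15108 J.
Q = ΔU + W = 15108 + 6043 = 21151 J.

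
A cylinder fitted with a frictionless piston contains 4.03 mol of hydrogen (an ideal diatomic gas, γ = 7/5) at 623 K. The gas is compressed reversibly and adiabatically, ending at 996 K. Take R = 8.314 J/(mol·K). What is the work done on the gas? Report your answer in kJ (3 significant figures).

W ≈ 31.2 kJ

Adiabatic ⇒ Q = 0, so W_by = −ΔU = nCᵥ(T₁ − T₂).
Cᵥ = 5R/2 = 20.79 J/(mol·K).
W = (4.03)(20.79)(623 − 996) = -31244 J.
Work on gas = −W_by = 31244 J.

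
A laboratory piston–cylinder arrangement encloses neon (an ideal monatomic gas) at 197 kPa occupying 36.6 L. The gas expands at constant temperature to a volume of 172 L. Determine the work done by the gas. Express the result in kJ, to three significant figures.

W ≈ 11.2 kJ

Isothermal: W = nRT ln(V₂/V₁) = P₁V₁ ln(V₂/V₁).
P₁V₁ = (197 kPa)(36.6 L) = 7210 J.
W = 7210 × ln(172/36.6) = 7210 × 1.547
W_by_gas = 11157 J.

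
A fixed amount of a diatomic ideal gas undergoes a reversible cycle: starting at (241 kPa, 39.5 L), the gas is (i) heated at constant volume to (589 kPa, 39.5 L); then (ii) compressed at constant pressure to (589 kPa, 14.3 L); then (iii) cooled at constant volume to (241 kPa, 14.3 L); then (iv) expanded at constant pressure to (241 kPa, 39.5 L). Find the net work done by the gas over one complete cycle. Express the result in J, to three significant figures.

W_net ≈ -8770 J

Constant-volume legs do no work.
W(ii) = (589)(14.3 − 39.5) = -14843 J; W(iv) = (241)(39.5 − 14.3) = 6073 J.
W_net = -14843 + 6073 = -8770 J (the counter-clockwise enclosed area).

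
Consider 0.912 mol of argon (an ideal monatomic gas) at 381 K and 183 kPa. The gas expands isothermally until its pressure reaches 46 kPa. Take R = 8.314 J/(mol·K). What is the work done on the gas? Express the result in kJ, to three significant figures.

Isothermal process: W = nRT ln(V₂/V₁) = nRT ln(P₁/P₂).
W = (0.912)(8.314)(381) × ln(183/46)
  = 2889 × ln(3.978) = 2889 × 1.381
W_by_gas = 3989 J; work on gas = −W_by = -3989 J.

W ≈ -3.99 kJ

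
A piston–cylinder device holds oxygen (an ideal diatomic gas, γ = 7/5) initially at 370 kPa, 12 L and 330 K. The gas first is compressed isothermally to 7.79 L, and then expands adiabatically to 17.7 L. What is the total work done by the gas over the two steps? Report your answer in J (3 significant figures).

W_total ≈ 1190 J

Step 1 (isothermal): W = P₁V₁ ln(V₂/V₁) = (4440) ln(7.79/12) = -1918 J.
After step 1: P = 570 kPa, V = 7.79 L, T = 330 K.
Step 2 (adiabatic): W = (P₁V₁ − P₂V₂)/(γ−1) = (4440 − 3197)/0.4 = 3106 J.
W_total = -1918 + 3106 = 1188 J.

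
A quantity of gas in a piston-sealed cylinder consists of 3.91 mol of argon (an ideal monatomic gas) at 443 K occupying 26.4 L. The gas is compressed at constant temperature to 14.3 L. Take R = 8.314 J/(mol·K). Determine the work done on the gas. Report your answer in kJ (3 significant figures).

W ≈ 8.83 kJ

Isothermal: W = nRT ln(V₂/V₁).
W = (3.91)(8.314)(443) × ln(14.3/26.4)
  = 14401 × -0.6131
W_by_gas = -8829 J; work on gas = −W_by = 8829 J.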